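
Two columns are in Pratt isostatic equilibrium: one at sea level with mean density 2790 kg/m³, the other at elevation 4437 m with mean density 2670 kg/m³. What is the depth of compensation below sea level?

98700 m

ρ_ref D = ρ (D + h) → D (ρ_ref − ρ) = ρ h.
D = ρ h/(ρ_ref − ρ) = 2670 × 4437 m/(2790 − 2670) = 98700 m.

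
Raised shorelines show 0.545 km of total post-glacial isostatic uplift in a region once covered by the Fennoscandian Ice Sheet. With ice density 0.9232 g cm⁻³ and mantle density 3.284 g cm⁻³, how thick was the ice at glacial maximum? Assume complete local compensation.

1.94 km

u = t ρ_ice/ρ_m → t = u ρ_m/ρ_ice = 0.545 km × 3.284/0.9232 = 1.94 km.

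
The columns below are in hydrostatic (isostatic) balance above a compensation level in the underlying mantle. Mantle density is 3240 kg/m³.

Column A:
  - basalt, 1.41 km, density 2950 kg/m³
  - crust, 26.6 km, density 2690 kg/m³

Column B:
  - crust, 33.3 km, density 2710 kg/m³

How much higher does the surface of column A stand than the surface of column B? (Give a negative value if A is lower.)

For any compensation level in the mantle, the mantle terms cancel and isostasy reduces to e = (Σt_A − Σt_B) − (Σ(ρt)_A − Σ(ρt)_B) / ρ_m.
Σt_A = 28.01 km; Σt_B = 33.3 km; Σ(ρt)_A = 75713.5; Σ(ρt)_B = 90243 (in km·kg/m³).
e = (28.01 − 33.3) − (75713.5 − 90243) / 3240 = −0.806 km.

−0.806 km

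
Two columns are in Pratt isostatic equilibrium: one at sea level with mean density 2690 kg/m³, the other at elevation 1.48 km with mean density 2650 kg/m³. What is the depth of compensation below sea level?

98 km

ρ_ref D = ρ (D + h) → D (ρ_ref − ρ) = ρ h.
D = ρ h/(ρ_ref − ρ) = 2650 × 1.48 km/(2690 − 2650) = 98 km.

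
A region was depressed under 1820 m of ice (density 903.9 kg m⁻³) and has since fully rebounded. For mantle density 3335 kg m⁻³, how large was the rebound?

Removing the load lets mantle flow back in; uplift u satisfies ρ_ice t = ρ_m u.
u = t ρ_ice/ρ_m = 1820 m × 903.9/3335 = 493 m.

493 m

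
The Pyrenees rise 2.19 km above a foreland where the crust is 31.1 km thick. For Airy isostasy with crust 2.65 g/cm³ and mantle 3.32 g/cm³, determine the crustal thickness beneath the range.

42 km

Root depth r = h ρ_c / (ρ_m − ρ_c) = 2.19 km × 2.65 / 0.67 = 8.662 km.
Total thickness = T + h + r = 31.1 km + 2.19 km + 8.662 km = 42 km.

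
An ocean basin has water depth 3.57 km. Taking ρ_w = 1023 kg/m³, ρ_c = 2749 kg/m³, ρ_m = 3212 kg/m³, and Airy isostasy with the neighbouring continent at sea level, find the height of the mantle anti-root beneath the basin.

In Airy isostatic equilibrium: replacing crust with seawater at the top is compensated by replacing crust with mantle at the base: d (ρ_c − ρ_w) = a (ρ_m − ρ_c).
a = d (ρ_c − ρ_w)/(ρ_m − ρ_c) = 3.57 km × 1726/463 = 13.3 km.

13.3 km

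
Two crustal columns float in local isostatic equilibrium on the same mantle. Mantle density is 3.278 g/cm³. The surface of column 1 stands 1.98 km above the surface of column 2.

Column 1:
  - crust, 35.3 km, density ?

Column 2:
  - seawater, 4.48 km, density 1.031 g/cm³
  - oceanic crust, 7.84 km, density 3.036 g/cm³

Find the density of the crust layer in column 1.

2.76 g/cm³

Take the compensation level at the base of the deeper column (depth z_c below the surface of column 1) and equate Σ ρ_i t_i down to z_c; mantle fills any gap and the z_c terms cancel.
Column 1: 35.3×ρ + (z_c − 35.3)×3.278
Column 2: 1.98×0 + 4.48×1.031 + 7.84×3.036 + (z_c − 1.98 − 12.32)×3.278
The z_c×3.278 term appears on both sides and cancels. Collect the known terms of each column as K = Σ(ρt)_known − 3.278 × (depth of known layers): K_1 = 0 − 3.278×35.3 = −115.7134; K_2 = 28.42112 − 3.278×(1.98 + 12.32) = −18.45428.
Balance: K_1 + 35.3×ρ = K_2, so ρ = (K_2 − K_1)/35.3 = 97.2591/35.3 = 2.76 g/cm³.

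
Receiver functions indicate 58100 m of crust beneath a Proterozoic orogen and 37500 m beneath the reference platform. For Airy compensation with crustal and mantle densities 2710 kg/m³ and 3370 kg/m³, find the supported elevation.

4030 m

Excess crust Δ = 58100 m − 37500 m = 20600 m, split between elevation h and root r with h + r = Δ.
Airy balance ρ_c h = (ρ_m − ρ_c) r gives r = h ρ_c/(ρ_m − ρ_c), so h (1 + ρ_c/(ρ_m − ρ_c)) = Δ, i.e. h = Δ (ρ_m − ρ_c)/ρ_m.
h = 20600 m × 660/3370 = 4030 m.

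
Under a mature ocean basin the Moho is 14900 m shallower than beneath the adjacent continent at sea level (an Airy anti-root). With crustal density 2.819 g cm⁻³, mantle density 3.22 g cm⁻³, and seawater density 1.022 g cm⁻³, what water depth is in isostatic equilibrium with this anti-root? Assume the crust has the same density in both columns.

3320 m

Replacing a thickness d of crust by seawater at the top must be balanced by replacing crust with mantle at the base: d (ρ_c − ρ_w) = a (ρ_m − ρ_c).
d = a (ρ_m − ρ_c)/(ρ_c − ρ_w) = 14900 m × 0.401/1.797 = 3320 m.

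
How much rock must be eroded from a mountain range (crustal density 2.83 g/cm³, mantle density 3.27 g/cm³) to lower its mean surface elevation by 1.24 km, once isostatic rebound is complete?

Net drop Δ = e − u = e − e ρ_c/ρ_m = e (ρ_m − ρ_c)/ρ_m.
e = Δ ρ_m/(ρ_m − ρ_c) = 1.24 km × 3.27/0.44 = 9.22 km.

9.22 km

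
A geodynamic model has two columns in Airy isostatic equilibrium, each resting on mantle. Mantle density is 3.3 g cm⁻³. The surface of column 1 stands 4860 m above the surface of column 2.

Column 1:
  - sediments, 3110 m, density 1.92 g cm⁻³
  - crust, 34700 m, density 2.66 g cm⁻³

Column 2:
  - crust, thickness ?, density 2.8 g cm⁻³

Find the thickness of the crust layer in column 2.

Take the compensation level at the base of the deeper column (depth z_c below the surface of column 1) and equate Σ ρ_i t_i down to z_c; mantle fills any gap and the z_c terms cancel.
Column 1: 3110×1.92 + 34700×2.66 + (z_c − 37810)×3.3
Column 2: 4860×0 + x×2.8 + (z_c − 4860 − 0 − x)×3.3
The z_c×3.3 term appears on both sides and cancels. Collect the known terms of each column as K = Σ(ρt)_known − 3.3 × (depth of known layers): K_1 = 98273.2 − 3.3×37810 = −26499.8; K_2 = 0 − 3.3×(4860 + 0) = −16038.
Balance: K_1 = K_2 − x×(3.3 − 2.8), so x = (K_2 − K_1)/(3.3 − 2.8) = 10461.8/0.5 = 20900 m.

20900 m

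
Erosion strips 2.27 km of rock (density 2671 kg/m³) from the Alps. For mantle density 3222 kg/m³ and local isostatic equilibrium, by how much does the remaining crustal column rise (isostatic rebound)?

Unloading: uplift u = e ρ_c/ρ_m = 2.27 km × 2671/3222 = 1.88 km.

1.88 km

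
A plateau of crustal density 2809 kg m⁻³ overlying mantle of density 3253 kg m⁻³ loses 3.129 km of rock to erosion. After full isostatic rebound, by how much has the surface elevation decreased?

Rebound u = e ρ_c/ρ_m = 3.129 km × 2809/3253 = 2.702 km.
Net surface drop = e − u = 3.129 km − 2.702 km = e (ρ_m − ρ_c)/ρ_m = 0.427 km.

0.427 km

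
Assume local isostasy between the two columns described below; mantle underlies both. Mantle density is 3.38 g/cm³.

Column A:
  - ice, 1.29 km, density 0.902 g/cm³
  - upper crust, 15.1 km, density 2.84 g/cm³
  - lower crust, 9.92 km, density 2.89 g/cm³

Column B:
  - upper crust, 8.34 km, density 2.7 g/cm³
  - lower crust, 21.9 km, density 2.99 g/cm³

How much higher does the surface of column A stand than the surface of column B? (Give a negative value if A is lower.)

0.591 km

For any compensation level in the mantle, the mantle terms cancel and isostasy reduces to e = (Σt_A − Σt_B) − (Σ(ρt)_A − Σ(ρt)_B) / ρ_m.
Σt_A = 26.31 km; Σt_B = 30.24 km; Σ(ρt)_A = 72.71638; Σ(ρt)_B = 87.999 (in km·g/cm³).
e = (26.31 − 30.24) − (72.71638 − 87.999) / 3.38 = 0.591 km.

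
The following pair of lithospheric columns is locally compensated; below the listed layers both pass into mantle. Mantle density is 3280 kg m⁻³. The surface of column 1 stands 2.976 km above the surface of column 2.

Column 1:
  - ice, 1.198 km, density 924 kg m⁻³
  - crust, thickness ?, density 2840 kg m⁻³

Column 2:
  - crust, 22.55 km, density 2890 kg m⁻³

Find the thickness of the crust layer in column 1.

35.8 km

Take the compensation level at the base of the deeper column (depth z_c below the surface of column 1) and equate Σ ρ_i t_i down to z_c; mantle fills any gap and the z_c terms cancel.
Column 1: 1.198×924 + x×2840 + (z_c − 1.198 − x)×3280
Column 2: 2.976×0 + 22.55×2890 + (z_c − 2.976 − 22.55)×3280
The z_c×3280 term appears on both sides and cancels. Collect the known terms of each column as K = Σ(ρt)_known − 3280 × (depth of known layers): K_1 = 1106.952 − 3280×1.198 = −2822.488; K_2 = 65169.5 − 3280×(2.976 + 22.55) = −18555.78.
Balance: K_1 − x×(3280 − 2840) = K_2, so x = (K_1 − K_2)/(3280 − 2840) = 15733.3/440 = 35.8 km.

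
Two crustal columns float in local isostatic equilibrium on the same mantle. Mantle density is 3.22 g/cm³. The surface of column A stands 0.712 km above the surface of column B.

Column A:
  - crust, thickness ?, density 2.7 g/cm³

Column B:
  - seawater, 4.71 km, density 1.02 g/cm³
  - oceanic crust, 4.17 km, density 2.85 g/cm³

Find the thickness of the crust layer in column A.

27.3 km

Take the compensation level at the base of the deeper column (depth z_c below the surface of column A) and equate Σ ρ_i t_i down to z_c; mantle fills any gap and the z_c terms cancel.
Column A: x×2.7 + (z_c − 0 − x)×3.22
Column B: 0.712×0 + 4.71×1.02 + 4.17×2.85 + (z_c − 0.712 − 8.88)×3.22
The z_c×3.22 term appears on both sides and cancels. Collect the known terms of each column as K = Σ(ρt)_known − 3.22 × (depth of known layers): K_A = 0 − 3.22×0 = 0; K_B = 16.6887 − 3.22×(0.712 + 8.88) = −14.19754.
Balance: K_A − x×(3.22 − 2.7) = K_B, so x = (K_A − K_B)/(3.22 − 2.7) = 14.1975/0.52 = 27.3 km.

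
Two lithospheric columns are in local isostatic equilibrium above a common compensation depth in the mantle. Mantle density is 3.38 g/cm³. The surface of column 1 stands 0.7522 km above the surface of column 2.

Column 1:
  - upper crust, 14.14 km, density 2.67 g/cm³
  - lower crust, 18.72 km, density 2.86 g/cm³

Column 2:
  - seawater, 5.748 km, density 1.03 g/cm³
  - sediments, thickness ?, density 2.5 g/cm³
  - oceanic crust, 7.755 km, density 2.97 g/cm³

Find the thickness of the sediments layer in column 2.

0.618 km

Take the compensation level at the base of the deeper column (depth z_c below the surface of column 1) and equate Σ ρ_i t_i down to z_c; mantle fills any gap and the z_c terms cancel.
Column 1: 14.14×2.67 + 18.72×2.86 + (z_c − 32.86)×3.38
Column 2: 0.7522×0 + 5.748×1.03 + x×2.5 + 7.755×2.97 + (z_c − 0.7522 − 13.503 − x)×3.38
The z_c×3.38 term appears on both sides and cancels. Collect the known terms of each column as K = Σ(ρt)_known − 3.38 × (depth of known layers): K_1 = 91.293 − 3.38×32.86 = −19.7738; K_2 = 28.95279 − 3.38×(0.7522 + 13.503) = −19.229786.
Balance: K_1 = K_2 − x×(3.38 − 2.5), so x = (K_2 − K_1)/(3.38 − 2.5) = 0.544014/0.88 = 0.618 km.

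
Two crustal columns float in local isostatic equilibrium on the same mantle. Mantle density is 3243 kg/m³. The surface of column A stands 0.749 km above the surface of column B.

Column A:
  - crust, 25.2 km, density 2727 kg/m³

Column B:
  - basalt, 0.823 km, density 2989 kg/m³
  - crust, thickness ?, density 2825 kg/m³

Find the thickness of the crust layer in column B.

Take the compensation level at the base of the deeper column (depth z_c below the surface of column A) and equate Σ ρ_i t_i down to z_c; mantle fills any gap and the z_c terms cancel.
Column A: 25.2×2727 + (z_c − 25.2)×3243
Column B: 0.749×0 + 0.823×2989 + x×2825 + (z_c − 0.749 − 0.823 − x)×3243
The z_c×3243 term appears on both sides and cancels. Collect the known terms of each column as K = Σ(ρt)_known − 3243 × (depth of known layers): K_A = 68720.4 − 3243×25.2 = −13003.2; K_B = 2459.947 − 3243×(0.749 + 0.823) = −2638.049.
Balance: K_A = K_B − x×(3243 − 2825), so x = (K_B − K_A)/(3243 − 2825) = 10365.2/418 = 24.8 km.

24.8 km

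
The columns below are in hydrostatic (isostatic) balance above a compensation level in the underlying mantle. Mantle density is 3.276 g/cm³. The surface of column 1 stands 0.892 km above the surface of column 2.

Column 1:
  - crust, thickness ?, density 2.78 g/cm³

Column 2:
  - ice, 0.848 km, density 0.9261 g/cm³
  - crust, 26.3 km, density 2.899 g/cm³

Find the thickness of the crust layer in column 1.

29.9 km

Take the compensation level at the base of the deeper column (depth z_c below the surface of column 1) and equate Σ ρ_i t_i down to z_c; mantle fills any gap and the z_c terms cancel.
Column 1: x×2.78 + (z_c − 0 − x)×3.276
Column 2: 0.892×0 + 0.848×0.9261 + 26.3×2.899 + (z_c − 0.892 − 27.148)×3.276
The z_c×3.276 term appears on both sides and cancels. Collect the known terms of each column as K = Σ(ρt)_known − 3.276 × (depth of known layers): K_1 = 0 − 3.276×0 = 0; K_2 = 77.0290328 − 3.276×(0.892 + 27.148) = −14.8300072.
Balance: K_1 − x×(3.276 − 2.78) = K_2, so x = (K_1 − K_2)/(3.276 − 2.78) = 14.83/0.496 = 29.9 km.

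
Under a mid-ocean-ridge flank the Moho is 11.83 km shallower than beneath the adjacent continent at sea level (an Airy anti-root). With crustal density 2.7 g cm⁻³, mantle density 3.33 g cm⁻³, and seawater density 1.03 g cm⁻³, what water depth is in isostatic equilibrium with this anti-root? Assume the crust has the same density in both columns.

Replacing a thickness d of crust by seawater at the top must be balanced by replacing crust with mantle at the base: d (ρ_c − ρ_w) = a (ρ_m − ρ_c).
d = a (ρ_m − ρ_c)/(ρ_c − ρ_w) = 11.83 km × 0.63/1.67 = 4.46 km.

4.46 km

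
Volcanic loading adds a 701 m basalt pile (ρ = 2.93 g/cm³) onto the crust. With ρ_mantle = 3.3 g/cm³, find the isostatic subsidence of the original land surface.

Subaerial loading: s = t ρ_load / ρ_m.
s = 701 m × 2.93/3.3 = 622 m.

622 m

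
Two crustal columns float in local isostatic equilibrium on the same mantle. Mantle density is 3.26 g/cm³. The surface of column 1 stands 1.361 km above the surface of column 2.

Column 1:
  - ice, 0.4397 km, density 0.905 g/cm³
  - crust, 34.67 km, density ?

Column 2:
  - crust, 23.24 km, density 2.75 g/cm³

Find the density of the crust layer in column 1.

2.82 g/cm³

Take the compensation level at the base of the deeper column (depth z_c below the surface of column 1) and equate Σ ρ_i t_i down to z_c; mantle fills any gap and the z_c terms cancel.
Column 1: 0.4397×0.905 + 34.67×ρ + (z_c − 35.1097)×3.26
Column 2: 1.361×0 + 23.24×2.75 + (z_c − 1.361 − 23.24)×3.26
The z_c×3.26 term appears on both sides and cancels. Collect the known terms of each column as K = Σ(ρt)_known − 3.26 × (depth of known layers): K_1 = 0.3979285 − 3.26×35.1097 = −114.059693; K_2 = 63.91 − 3.26×(1.361 + 23.24) = −16.28926.
Balance: K_1 + 34.67×ρ = K_2, so ρ = (K_2 − K_1)/34.67 = 97.7704/34.67 = 2.82 g/cm³.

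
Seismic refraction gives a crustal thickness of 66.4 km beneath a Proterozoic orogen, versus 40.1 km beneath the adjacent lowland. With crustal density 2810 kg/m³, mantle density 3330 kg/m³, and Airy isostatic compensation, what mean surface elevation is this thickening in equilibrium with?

Excess crust Δ = 66.4 km − 40.1 km = 26.3 km, split between elevation h and root r with h + r = Δ.
Airy balance ρ_c h = (ρ_m − ρ_c) r gives r = h ρ_c/(ρ_m − ρ_c), so h (1 + ρ_c/(ρ_m − ρ_c)) = Δ, i.e. h = Δ (ρ_m − ρ_c)/ρ_m.
h = 26.3 km × 520/3330 = 4.11 km.

4.11 km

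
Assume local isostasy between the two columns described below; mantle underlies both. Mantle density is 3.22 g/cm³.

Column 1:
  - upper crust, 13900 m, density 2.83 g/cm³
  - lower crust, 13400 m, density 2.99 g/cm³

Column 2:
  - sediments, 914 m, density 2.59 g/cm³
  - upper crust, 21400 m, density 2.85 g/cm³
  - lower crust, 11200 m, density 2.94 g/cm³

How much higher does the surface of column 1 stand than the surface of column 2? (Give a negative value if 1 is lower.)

For any compensation level in the mantle, the mantle terms cancel and isostasy reduces to e = (Σt_1 − Σt_2) − (Σ(ρt)_1 − Σ(ρt)_2) / ρ_m.
Σt_1 = 27300 m; Σt_2 = 33514 m; Σ(ρt)_1 = 79403; Σ(ρt)_2 = 96285.26 (in m·g/cm³).
e = (27300 − 33514) − (79403 − 96285.26) / 3.22 = −971 m.

−971 m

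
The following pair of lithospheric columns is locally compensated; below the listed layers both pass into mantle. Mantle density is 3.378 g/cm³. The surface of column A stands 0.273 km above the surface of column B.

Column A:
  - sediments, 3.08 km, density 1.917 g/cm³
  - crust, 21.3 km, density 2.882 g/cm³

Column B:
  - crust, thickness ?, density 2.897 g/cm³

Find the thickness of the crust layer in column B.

29.4 km

Take the compensation level at the base of the deeper column (depth z_c below the surface of column A) and equate Σ ρ_i t_i down to z_c; mantle fills any gap and the z_c terms cancel.
Column A: 3.08×1.917 + 21.3×2.882 + (z_c − 24.38)×3.378
Column B: 0.273×0 + x×2.897 + (z_c − 0.273 − 0 − x)×3.378
The z_c×3.378 term appears on both sides and cancels. Collect the known terms of each column as K = Σ(ρt)_known − 3.378 × (depth of known layers): K_A = 67.29096 − 3.378×24.38 = −15.06468; K_B = 0 − 3.378×(0.273 + 0) = −0.922194.
Balance: K_A = K_B − x×(3.378 − 2.897), so x = (K_B − K_A)/(3.378 − 2.897) = 14.1425/0.481 = 29.4 km.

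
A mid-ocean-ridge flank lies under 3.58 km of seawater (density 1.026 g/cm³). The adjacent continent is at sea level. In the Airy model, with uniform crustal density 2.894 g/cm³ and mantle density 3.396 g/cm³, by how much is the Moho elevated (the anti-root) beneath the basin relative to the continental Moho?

Equating mass per unit area of the two columns: replacing crust with seawater at the top is compensated by replacing crust with mantle at the base: d (ρ_c − ρ_w) = a (ρ_m − ρ_c).
a = d (ρ_c − ρ_w)/(ρ_m − ρ_c) = 3.58 km × 1.868/0.502 = 13.3 km.

13.3 km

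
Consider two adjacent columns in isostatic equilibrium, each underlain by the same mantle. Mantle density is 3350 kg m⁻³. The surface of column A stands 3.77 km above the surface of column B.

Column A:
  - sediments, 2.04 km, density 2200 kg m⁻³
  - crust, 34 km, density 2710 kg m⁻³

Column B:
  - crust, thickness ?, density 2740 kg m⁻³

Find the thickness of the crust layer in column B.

Take the compensation level at the base of the deeper column (depth z_c below the surface of column A) and equate Σ ρ_i t_i down to z_c; mantle fills any gap and the z_c terms cancel.
Column A: 2.04×2200 + 34×2710 + (z_c − 36.04)×3350
Column B: 3.77×0 + x×2740 + (z_c − 3.77 − 0 − x)×3350
The z_c×3350 term appears on both sides and cancels. Collect the known terms of each column as K = Σ(ρt)_known − 3350 × (depth of known layers): K_A = 96628 − 3350×36.04 = −24106; K_B = 0 − 3350×(3.77 + 0) = −12629.5.
Balance: K_A = K_B − x×(3350 − 2740), so x = (K_B − K_A)/(3350 − 2740) = 11476.5/610 = 18.8 km.

18.8 km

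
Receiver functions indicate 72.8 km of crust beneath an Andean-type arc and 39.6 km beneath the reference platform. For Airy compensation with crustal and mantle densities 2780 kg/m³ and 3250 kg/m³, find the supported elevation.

4.8 km

Excess crust Δ = 72.8 km − 39.6 km = 33.2 km, split between elevation h and root r with h + r = Δ.
Airy balance ρ_c h = (ρ_m − ρ_c) r gives r = h ρ_c/(ρ_m − ρ_c), so h (1 + ρ_c/(ρ_m − ρ_c)) = Δ, i.e. h = Δ (ρ_m − ρ_c)/ρ_m.
h = 33.2 km × 470/3250 = 4.8 km.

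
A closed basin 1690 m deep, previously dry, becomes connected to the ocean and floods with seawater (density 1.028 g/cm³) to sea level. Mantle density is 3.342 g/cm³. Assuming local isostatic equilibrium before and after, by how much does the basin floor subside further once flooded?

751 m

After flooding the water column is d + s deep. Its weight must equal the weight of mantle displaced by the extra subsidence s: (d + s) ρ_w = s ρ_m.
s = d ρ_w / (ρ_m − ρ_w) = 1690 m × 1.028/(3.342 − 1.028) = 751 m.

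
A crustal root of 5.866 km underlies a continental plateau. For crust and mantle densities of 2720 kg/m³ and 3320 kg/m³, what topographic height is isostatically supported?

1.29 km

Equating mass per unit area of the two columns: ρ_c h = (ρ_m − ρ_c) r.
h = r (ρ_m − ρ_c) / ρ_c = 5.866 km × (3320 − 2720) / 2720 = 1.29 km.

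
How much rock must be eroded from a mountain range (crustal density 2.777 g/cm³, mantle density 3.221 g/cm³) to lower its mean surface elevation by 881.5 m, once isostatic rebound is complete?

Net drop Δ = e − u = e − e ρ_c/ρ_m = e (ρ_m − ρ_c)/ρ_m.
e = Δ ρ_m/(ρ_m − ρ_c) = 881.5 m × 3.221/0.444 = 6390 m.

6390 m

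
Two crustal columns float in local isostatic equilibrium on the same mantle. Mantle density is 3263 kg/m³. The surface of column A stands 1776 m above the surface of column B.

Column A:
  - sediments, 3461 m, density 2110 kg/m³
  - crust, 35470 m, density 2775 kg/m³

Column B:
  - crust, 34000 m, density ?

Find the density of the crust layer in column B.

2810 kg/m³

Take the compensation level at the base of the deeper column (depth z_c below the surface of column A) and equate Σ ρ_i t_i down to z_c; mantle fills any gap and the z_c terms cancel.
Column A: 3461×2110 + 35470×2775 + (z_c − 38931)×3263
Column B: 1776×0 + 34000×ρ + (z_c − 1776 − 34000)×3263
The z_c×3263 term appears on both sides and cancels. Collect the known terms of each column as K = Σ(ρt)_known − 3263 × (depth of known layers): K_A = 105731960 − 3263×38931 = −21299893; K_B = 0 − 3263×(1776 + 34000) = −116737088.
Balance: K_A = K_B + 34000×ρ, so ρ = (K_A − K_B)/34000 = 95437200/34000 = 2810 kg/m³.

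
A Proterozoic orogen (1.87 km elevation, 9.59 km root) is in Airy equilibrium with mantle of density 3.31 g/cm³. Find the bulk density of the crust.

2.77 g/cm³

ρ_c h = (ρ_m − ρ_c) r → ρ_c (h + r) = ρ_m r → ρ_c = ρ_m r / (h + r).
ρ_c = 3.31 × 9.59 km / (1.87 km + 9.59 km) = 2.77 g/cm³.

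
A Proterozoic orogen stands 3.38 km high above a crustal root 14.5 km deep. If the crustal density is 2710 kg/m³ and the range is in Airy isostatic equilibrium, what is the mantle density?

3340 kg/m³

Airy balance: ρ_c h = (ρ_m − ρ_c) r → ρ_m = ρ_c (1 + h/r).
ρ_m = 2710 × (1 + 3.38 km/14.5 km) = 3340 kg/m³.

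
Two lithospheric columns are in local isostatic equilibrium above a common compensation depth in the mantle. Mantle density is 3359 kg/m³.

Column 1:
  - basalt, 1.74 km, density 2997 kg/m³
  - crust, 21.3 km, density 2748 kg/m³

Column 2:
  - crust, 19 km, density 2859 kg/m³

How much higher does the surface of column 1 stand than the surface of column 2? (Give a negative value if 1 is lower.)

For any compensation level in the mantle, the mantle terms cancel and isostasy reduces to e = (Σt_1 − Σt_2) − (Σ(ρt)_1 − Σ(ρt)_2) / ρ_m.
Σt_1 = 23.04 km; Σt_2 = 19 km; Σ(ρt)_1 = 63747.18; Σ(ρt)_2 = 54321 (in km·kg/m³).
e = (23.04 − 19) − (63747.18 − 54321) / 3359 = 1.23 km.

1.23 km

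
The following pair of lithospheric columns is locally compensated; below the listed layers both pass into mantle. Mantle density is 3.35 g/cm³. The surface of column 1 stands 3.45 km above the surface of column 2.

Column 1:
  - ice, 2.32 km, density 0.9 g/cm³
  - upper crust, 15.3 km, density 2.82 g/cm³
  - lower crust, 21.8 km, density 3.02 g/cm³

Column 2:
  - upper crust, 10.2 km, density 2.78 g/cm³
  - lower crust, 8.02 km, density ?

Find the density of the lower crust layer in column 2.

Take the compensation level at the base of the deeper column (depth z_c below the surface of column 1) and equate Σ ρ_i t_i down to z_c; mantle fills any gap and the z_c terms cancel.
Column 1: 2.32×0.9 + 15.3×2.82 + 21.8×3.02 + (z_c − 39.42)×3.35
Column 2: 3.45×0 + 10.2×2.78 + 8.02×ρ + (z_c − 3.45 − 18.22)×3.35
The z_c×3.35 term appears on both sides and cancels. Collect the known terms of each column as K = Σ(ρt)_known − 3.35 × (depth of known layers): K_1 = 111.07 − 3.35×39.42 = −20.987; K_2 = 28.356 − 3.35×(3.45 + 18.22) = −44.2385.
Balance: K_1 = K_2 + 8.02×ρ, so ρ = (K_1 − K_2)/8.02 = 23.2515/8.02 = 2.9 g/cm³.

2.9 g/cm³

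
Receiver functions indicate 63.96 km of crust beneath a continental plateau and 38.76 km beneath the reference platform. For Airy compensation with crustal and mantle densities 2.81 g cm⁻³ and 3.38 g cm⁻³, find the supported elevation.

4.25 km

Excess crust Δ = 63.96 km − 38.76 km = 25.2 km, split between elevation h and root r with h + r = Δ.
Airy balance ρ_c h = (ρ_m − ρ_c) r gives r = h ρ_c/(ρ_m − ρ_c), so h (1 + ρ_c/(ρ_m − ρ_c)) = Δ, i.e. h = Δ (ρ_m − ρ_c)/ρ_m.
h = 25.2 km × 0.57/3.38 = 4.25 km.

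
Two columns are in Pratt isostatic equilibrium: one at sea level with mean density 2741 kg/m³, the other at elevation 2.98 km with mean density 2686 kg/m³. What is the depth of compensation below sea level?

ρ_ref D = ρ (D + h) → D (ρ_ref − ρ) = ρ h.
D = ρ h/(ρ_ref − ρ) = 2686 × 2.98 km/(2741 − 2686) = 146 km.

146 km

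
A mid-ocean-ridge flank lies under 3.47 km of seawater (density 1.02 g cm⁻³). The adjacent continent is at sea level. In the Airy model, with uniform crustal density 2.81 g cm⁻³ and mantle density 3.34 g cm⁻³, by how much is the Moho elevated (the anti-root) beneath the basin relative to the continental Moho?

Balancing pressure at the compensation depth: replacing crust with seawater at the top is compensated by replacing crust with mantle at the base: d (ρ_c − ρ_w) = a (ρ_m − ρ_c).
a = d (ρ_c − ρ_w)/(ρ_m − ρ_c) = 3.47 km × 1.79/0.53 = 11.7 km.

11.7 km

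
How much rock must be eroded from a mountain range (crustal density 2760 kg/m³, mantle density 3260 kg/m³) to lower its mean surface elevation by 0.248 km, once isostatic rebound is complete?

1.62 km

Net drop Δ = e − u = e − e ρ_c/ρ_m = e (ρ_m − ρ_c)/ρ_m.
e = Δ ρ_m/(ρ_m − ρ_c) = 0.248 km × 3260/500 = 1.62 km.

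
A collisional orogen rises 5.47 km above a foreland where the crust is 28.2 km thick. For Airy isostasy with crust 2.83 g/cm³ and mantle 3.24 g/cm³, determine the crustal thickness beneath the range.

71.4 km

Root depth r = h ρ_c / (ρ_m − ρ_c) = 5.47 km × 2.83 / 0.41 = 37.76 km.
Total thickness = T + h + r = 28.2 km + 5.47 km + 37.76 km = 71.4 km.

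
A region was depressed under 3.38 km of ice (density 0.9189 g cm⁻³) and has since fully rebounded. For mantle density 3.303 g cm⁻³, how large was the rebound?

0.94 km

Removing the load lets mantle flow back in; uplift u satisfies ρ_ice t = ρ_m u.
u = t ρ_ice/ρ_m = 3.38 km × 0.9189/3.303 = 0.94 km.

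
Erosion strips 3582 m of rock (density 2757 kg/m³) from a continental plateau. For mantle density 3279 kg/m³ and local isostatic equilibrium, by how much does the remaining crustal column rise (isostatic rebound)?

3010 m

Unloading: uplift u = e ρ_c/ρ_m = 3582 m × 2757/3279 = 3010 m.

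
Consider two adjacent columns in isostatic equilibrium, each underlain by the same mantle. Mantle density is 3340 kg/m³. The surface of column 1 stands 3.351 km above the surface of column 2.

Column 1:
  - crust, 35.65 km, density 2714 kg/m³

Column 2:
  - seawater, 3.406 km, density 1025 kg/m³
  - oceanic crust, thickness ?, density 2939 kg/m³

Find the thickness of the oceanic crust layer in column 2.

Take the compensation level at the base of the deeper column (depth z_c below the surface of column 1) and equate Σ ρ_i t_i down to z_c; mantle fills any gap and the z_c terms cancel.
Column 1: 35.65×2714 + (z_c − 35.65)×3340
Column 2: 3.351×0 + 3.406×1025 + x×2939 + (z_c − 3.351 − 3.406 − x)×3340
The z_c×3340 term appears on both sides and cancels. Collect the known terms of each column as K = Σ(ρt)_known − 3340 × (depth of known layers): K_1 = 96754.1 − 3340×35.65 = −22316.9; K_2 = 3491.15 − 3340×(3.351 + 3.406) = −19077.23.
Balance: K_1 = K_2 − x×(3340 − 2939), so x = (K_2 − K_1)/(3340 − 2939) = 3239.67/401 = 8.08 km.

8.08 km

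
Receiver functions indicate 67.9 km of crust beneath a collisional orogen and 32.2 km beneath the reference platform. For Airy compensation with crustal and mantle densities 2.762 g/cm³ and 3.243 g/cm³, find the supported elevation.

Excess crust Δ = 67.9 km − 32.2 km = 35.7 km, split between elevation h and root r with h + r = Δ.
Airy balance ρ_c h = (ρ_m − ρ_c) r gives r = h ρ_c/(ρ_m − ρ_c), so h (1 + ρ_c/(ρ_m − ρ_c)) = Δ, i.e. h = Δ (ρ_m − ρ_c)/ρ_m.
h = 35.7 km × 0.481/3.243 = 5.3 km.

5.3 km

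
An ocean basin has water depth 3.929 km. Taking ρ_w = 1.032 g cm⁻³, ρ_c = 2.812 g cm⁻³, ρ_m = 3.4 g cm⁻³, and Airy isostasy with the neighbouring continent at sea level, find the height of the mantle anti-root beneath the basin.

11.9 km

In Airy isostatic equilibrium: replacing crust with seawater at the top is compensated by replacing crust with mantle at the base: d (ρ_c − ρ_w) = a (ρ_m − ρ_c).
a = d (ρ_c − ρ_w)/(ρ_m − ρ_c) = 3.929 km × 1.78/0.588 = 11.9 km.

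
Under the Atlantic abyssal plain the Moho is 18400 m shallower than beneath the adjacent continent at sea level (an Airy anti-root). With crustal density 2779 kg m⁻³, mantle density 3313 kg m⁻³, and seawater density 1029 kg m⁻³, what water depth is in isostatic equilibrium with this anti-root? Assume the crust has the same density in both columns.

5610 m

Replacing a thickness d of crust by seawater at the top must be balanced by replacing crust with mantle at the base: d (ρ_c − ρ_w) = a (ρ_m − ρ_c).
d = a (ρ_m − ρ_c)/(ρ_c − ρ_w) = 18400 m × 534/1750 = 5610 m.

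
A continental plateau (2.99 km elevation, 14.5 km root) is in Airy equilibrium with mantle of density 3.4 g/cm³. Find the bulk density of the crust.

2.82 g/cm³

ρ_c h = (ρ_m − ρ_c) r → ρ_c (h + r) = ρ_m r → ρ_c = ρ_m r / (h + r).
ρ_c = 3.4 × 14.5 km / (2.99 km + 14.5 km) = 2.82 g/cm³.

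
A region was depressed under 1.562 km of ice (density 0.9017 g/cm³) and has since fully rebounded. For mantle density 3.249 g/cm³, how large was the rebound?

Removing the load lets mantle flow back in; uplift u satisfies ρ_ice t = ρ_m u.
u = t ρ_ice/ρ_m = 1.562 km × 0.9017/3.249 = 0.434 km.

0.434 km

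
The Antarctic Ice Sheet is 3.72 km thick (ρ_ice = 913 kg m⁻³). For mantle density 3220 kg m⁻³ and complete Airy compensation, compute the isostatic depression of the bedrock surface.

In Airy isostatic equilibrium: the ice load ρ_ice t is balanced by mantle displaced below, ρ_m s.
s = t ρ_ice / ρ_m = 3.72 km × 913/3220 = 1.05 km.

1.05 km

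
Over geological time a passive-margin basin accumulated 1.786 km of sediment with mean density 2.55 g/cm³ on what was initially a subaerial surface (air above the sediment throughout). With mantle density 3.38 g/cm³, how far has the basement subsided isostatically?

1.35 km

Subaerial load: s = t ρ_sed / ρ_m = 1.786 km × 2.55/3.38 = 1.35 km.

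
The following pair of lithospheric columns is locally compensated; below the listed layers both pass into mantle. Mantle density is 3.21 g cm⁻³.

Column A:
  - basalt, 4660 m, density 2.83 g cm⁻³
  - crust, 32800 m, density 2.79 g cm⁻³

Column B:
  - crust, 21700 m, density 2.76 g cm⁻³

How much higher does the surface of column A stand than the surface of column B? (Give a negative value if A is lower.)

1800 m

For any compensation level in the mantle, the mantle terms cancel and isostasy reduces to e = (Σt_A − Σt_B) − (Σ(ρt)_A − Σ(ρt)_B) / ρ_m.
Σt_A = 37460 m; Σt_B = 21700 m; Σ(ρt)_A = 104699.8; Σ(ρt)_B = 59892 (in m·g cm⁻³).
e = (37460 − 21700) − (104699.8 − 59892) / 3.21 = 1800 m.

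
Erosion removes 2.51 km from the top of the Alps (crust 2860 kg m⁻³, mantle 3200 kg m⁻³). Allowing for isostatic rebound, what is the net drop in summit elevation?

Rebound u = e ρ_c/ρ_m = 2.51 km × 2860/3200 = 2.243 km.
Net surface drop = e − u = 2.51 km − 2.243 km = e (ρ_m − ρ_c)/ρ_m = 0.267 km.

0.267 km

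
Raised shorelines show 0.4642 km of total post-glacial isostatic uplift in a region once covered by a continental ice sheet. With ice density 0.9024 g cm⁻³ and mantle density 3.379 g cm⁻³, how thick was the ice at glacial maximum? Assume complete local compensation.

u = t ρ_ice/ρ_m → t = u ρ_m/ρ_ice = 0.4642 km × 3.379/0.9024 = 1.74 km.

1.74 km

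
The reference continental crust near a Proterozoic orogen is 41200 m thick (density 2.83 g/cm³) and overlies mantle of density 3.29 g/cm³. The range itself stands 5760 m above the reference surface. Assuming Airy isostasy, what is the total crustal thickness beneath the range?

Root depth r = h ρ_c / (ρ_m − ρ_c) = 5760 m × 2.83 / 0.46 = 35440 m.
Total thickness = T + h + r = 41200 m + 5760 m + 35440 m = 82400 m.

82400 m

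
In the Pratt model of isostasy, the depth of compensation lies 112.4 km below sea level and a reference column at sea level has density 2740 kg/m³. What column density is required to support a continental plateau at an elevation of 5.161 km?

2620 kg/m³

Pratt balance: ρ_ref D = ρ (D + h).
ρ = ρ_ref D/(D + h) = 2740 × 112.4 km/(112.4 km + 5.161 km) = 2620 kg/m³.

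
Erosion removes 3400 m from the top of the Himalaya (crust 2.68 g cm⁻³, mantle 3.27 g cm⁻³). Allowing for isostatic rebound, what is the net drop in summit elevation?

Rebound u = e ρ_c/ρ_m = 3400 m × 2.68/3.27 = 2787 m.
Net surface drop = e − u = 3400 m − 2787 m = e (ρ_m − ρ_c)/ρ_m = 613 m.

613 m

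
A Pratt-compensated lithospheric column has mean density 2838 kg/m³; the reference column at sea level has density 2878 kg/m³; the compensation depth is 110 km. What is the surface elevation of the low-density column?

1.55 km

ρ_ref D = ρ (D + h) → h = D (ρ_ref − ρ)/ρ.
h = 110 km × (2878 − 2838)/2838 = 1.55 km.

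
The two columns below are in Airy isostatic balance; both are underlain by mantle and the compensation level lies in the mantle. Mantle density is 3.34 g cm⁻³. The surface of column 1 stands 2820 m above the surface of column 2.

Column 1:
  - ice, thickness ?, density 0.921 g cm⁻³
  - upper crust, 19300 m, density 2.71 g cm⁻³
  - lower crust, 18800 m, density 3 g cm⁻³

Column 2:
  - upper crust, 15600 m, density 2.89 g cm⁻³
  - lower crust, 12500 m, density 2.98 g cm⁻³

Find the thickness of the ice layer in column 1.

Take the compensation level at the base of the deeper column (depth z_c below the surface of column 1) and equate Σ ρ_i t_i down to z_c; mantle fills any gap and the z_c terms cancel.
Column 1: x×0.921 + 19300×2.71 + 18800×3 + (z_c − 38100 − x)×3.34
Column 2: 2820×0 + 15600×2.89 + 12500×2.98 + (z_c − 2820 − 28100)×3.34
The z_c×3.34 term appears on both sides and cancels. Collect the known terms of each column as K = Σ(ρt)_known − 3.34 × (depth of known layers): K_1 = 108703 − 3.34×38100 = −18551; K_2 = 82334 − 3.34×(2820 + 28100) = −20938.8.
Balance: K_1 − x×(3.34 − 0.921) = K_2, so x = (K_1 − K_2)/(3.34 − 0.921) = 2387.8/2.419 = 987 m.

987 m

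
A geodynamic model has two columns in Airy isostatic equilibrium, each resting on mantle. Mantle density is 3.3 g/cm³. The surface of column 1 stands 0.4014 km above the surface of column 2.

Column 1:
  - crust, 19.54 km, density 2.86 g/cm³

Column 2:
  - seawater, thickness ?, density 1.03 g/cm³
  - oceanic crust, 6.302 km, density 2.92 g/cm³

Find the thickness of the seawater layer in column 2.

2.15 km

Take the compensation level at the base of the deeper column (depth z_c below the surface of column 1) and equate Σ ρ_i t_i down to z_c; mantle fills any gap and the z_c terms cancel.
Column 1: 19.54×2.86 + (z_c − 19.54)×3.3
Column 2: 0.4014×0 + x×1.03 + 6.302×2.92 + (z_c − 0.4014 − 6.302 − x)×3.3
The z_c×3.3 term appears on both sides and cancels. Collect the known terms of each column as K = Σ(ρt)_known − 3.3 × (depth of known layers): K_1 = 55.8844 − 3.3×19.54 = −8.5976; K_2 = 18.40184 − 3.3×(0.4014 + 6.302) = −3.71938.
Balance: K_1 = K_2 − x×(3.3 − 1.03), so x = (K_2 − K_1)/(3.3 − 1.03) = 4.87822/2.27 = 2.15 km.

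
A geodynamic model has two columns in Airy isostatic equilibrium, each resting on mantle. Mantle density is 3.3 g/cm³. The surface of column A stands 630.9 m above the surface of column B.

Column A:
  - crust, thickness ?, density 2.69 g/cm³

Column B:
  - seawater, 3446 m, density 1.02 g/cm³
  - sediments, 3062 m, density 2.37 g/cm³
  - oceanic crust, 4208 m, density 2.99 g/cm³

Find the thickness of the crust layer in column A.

Take the compensation level at the base of the deeper column (depth z_c below the surface of column A) and equate Σ ρ_i t_i down to z_c; mantle fills any gap and the z_c terms cancel.
Column A: x×2.69 + (z_c − 0 − x)×3.3
Column B: 630.9×0 + 3446×1.02 + 3062×2.37 + 4208×2.99 + (z_c − 630.9 − 10716)×3.3
The z_c×3.3 term appears on both sides and cancels. Collect the known terms of each column as K = Σ(ρt)_known − 3.3 × (depth of known layers): K_A = 0 − 3.3×0 = 0; K_B = 23353.78 − 3.3×(630.9 + 10716) = −14090.99.
Balance: K_A − x×(3.3 − 2.69) = K_B, so x = (K_A − K_B)/(3.3 − 2.69) = 14091/0.61 = 23100 m.

23100 m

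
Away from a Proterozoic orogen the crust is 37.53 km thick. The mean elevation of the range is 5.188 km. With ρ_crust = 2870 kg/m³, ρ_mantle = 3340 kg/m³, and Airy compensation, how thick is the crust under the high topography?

74.4 km

Root depth r = h ρ_c / (ρ_m − ρ_c) = 5.188 km × 2870 / 470 = 31.68 km.
Total thickness = T + h + r = 37.53 km + 5.188 km + 31.68 km = 74.4 km.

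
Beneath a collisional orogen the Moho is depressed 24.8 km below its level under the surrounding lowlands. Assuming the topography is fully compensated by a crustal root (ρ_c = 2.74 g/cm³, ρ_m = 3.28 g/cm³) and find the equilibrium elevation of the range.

4.89 km

Balancing pressure at the compensation depth: ρ_c h = (ρ_m − ρ_c) r.
h = r (ρ_m − ρ_c) / ρ_c = 24.8 km × (3.28 − 2.74) / 2.74 = 4.89 km.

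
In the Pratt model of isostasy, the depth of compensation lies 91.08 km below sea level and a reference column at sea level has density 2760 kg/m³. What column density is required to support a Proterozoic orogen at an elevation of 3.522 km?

Pratt balance: ρ_ref D = ρ (D + h).
ρ = ρ_ref D/(D + h) = 2760 × 91.08 km/(91.08 km + 3.522 km) = 2660 kg/m³.

2660 kg/m³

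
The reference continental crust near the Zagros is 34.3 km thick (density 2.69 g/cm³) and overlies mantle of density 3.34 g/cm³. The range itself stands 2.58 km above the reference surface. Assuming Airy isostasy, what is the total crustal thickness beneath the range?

47.6 km

Root depth r = h ρ_c / (ρ_m − ρ_c) = 2.58 km × 2.69 / 0.65 = 10.68 km.
Total thickness = T + h + r = 34.3 km + 2.58 km + 10.68 km = 47.6 km.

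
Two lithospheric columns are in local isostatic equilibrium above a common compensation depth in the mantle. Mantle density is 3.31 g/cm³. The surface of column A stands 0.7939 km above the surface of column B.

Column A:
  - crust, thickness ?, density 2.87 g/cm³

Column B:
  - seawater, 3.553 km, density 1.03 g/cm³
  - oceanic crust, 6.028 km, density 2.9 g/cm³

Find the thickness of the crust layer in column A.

30 km

Take the compensation level at the base of the deeper column (depth z_c below the surface of column A) and equate Σ ρ_i t_i down to z_c; mantle fills any gap and the z_c terms cancel.
Column A: x×2.87 + (z_c − 0 − x)×3.31
Column B: 0.7939×0 + 3.553×1.03 + 6.028×2.9 + (z_c − 0.7939 − 9.581)×3.31
The z_c×3.31 term appears on both sides and cancels. Collect the known terms of each column as K = Σ(ρt)_known − 3.31 × (depth of known layers): K_A = 0 − 3.31×0 = 0; K_B = 21.14079 − 3.31×(0.7939 + 9.581) = −13.200129.
Balance: K_A − x×(3.31 − 2.87) = K_B, so x = (K_A − K_B)/(3.31 − 2.87) = 13.2001/0.44 = 30 km.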